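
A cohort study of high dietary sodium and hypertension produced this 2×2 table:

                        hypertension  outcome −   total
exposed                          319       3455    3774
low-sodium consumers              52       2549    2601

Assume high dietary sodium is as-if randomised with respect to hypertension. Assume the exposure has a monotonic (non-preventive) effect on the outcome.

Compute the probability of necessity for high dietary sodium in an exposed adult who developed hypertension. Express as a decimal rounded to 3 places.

p₁ = P(outcome | exposed) = 319/3774 = 0.084526
p₀ = P(outcome | unexposed) = 52/2601 = 0.019992
Under exogeneity and monotonicity, PN = (p₁ − p₀) / p₁.
PN = (0.084526 − 0.019992) / 0.084526 = 0.064533 / 0.084526 ≈ 0.7635

PN ≈ 0.763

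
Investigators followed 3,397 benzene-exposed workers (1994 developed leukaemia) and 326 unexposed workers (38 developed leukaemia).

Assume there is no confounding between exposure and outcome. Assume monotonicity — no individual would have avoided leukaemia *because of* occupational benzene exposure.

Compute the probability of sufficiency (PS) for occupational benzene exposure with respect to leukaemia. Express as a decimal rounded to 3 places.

PS ≈ 0.532

p₁ = P(outcome | exposed) = 1994/3397 = 0.58699
p₀ = P(outcome | unexposed) = 38/326 = 0.11656
Under exogeneity and monotonicity, PS = (p₁ − p₀) / (1 − p₀).
PS = (0.58699 − 0.11656) / (1 − 0.11656) = 0.47042 / 0.88344 ≈ 0.5325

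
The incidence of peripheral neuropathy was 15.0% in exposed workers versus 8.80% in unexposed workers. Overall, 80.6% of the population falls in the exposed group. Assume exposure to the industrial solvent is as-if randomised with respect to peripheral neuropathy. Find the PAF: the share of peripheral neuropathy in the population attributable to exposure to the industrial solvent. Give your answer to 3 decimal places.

PAF ≈ 0.362

p₁ = 0.15, p₀ = 0.088.
Overall risk P(Y=1) = π·p₁ + (1−π)·p₀ = 0.806×0.15 + 0.194×0.088 = 0.13797.
Under exogeneity, PAF = [P(Y=1) − p₀] / P(Y=1).
PAF = (0.13797 − 0.088) / 0.13797 ≈ 0.3622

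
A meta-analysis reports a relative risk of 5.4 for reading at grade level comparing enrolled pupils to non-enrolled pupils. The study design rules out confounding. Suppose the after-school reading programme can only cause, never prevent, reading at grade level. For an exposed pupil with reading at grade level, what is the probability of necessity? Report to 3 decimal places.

PN ≈ 0.815

Under exogeneity and monotonicity, PN = (RR − 1) / RR = 1 − 1/RR.
PN = (5.4 − 1) / 5.4 = 4.4 / 5.4 ≈ 0.8148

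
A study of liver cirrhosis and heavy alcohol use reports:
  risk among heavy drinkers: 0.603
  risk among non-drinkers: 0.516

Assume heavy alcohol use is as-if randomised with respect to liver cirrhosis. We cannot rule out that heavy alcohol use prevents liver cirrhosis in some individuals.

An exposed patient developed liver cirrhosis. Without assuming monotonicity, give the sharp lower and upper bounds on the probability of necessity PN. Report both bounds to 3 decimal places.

0.144 ≤ PN ≤ 0.803

Let p₁ = 0.603, p₀ = 0.516.
Under exogeneity alone the bounds on PN are max{0,(p₁−p₀)/p₁} ≤ PN ≤ min{1,(1−p₀)/p₁}.
  lower = (p₁ − p₀)/p₁ = 0.087 / 0.603 ≈ 0.1443
  upper = min{1, (1 − p₀)/p₁} = 0.484 / 0.603 ≈ 0.8027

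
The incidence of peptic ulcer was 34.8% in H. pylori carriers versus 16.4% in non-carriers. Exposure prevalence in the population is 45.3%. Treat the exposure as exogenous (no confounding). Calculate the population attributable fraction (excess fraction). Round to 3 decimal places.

PAF ≈ 0.337

p₁ = 0.348, p₀ = 0.164.
Overall risk P(Y=1) = π·p₁ + (1−π)·p₀ = 0.453×0.348 + 0.547×0.164 = 0.24735.
Under exogeneity, PAF = [P(Y=1) − p₀] / P(Y=1).
PAF = (0.24735 − 0.164) / 0.24735 ≈ 0.3370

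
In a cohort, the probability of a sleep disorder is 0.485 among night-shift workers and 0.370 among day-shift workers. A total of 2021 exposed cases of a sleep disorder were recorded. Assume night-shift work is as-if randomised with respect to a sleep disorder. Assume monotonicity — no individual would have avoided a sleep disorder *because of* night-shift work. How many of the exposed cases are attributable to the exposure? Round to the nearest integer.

Let p₁ = 0.485, p₀ = 0.37.
PN = (p₁ − p₀)/p₁ = (0.485 − 0.37) / 0.485 ≈ 0.23711.
Attributable cases ≈ PN × (exposed cases) = 0.23711 × 2021 ≈ 479.21.

about 479 cases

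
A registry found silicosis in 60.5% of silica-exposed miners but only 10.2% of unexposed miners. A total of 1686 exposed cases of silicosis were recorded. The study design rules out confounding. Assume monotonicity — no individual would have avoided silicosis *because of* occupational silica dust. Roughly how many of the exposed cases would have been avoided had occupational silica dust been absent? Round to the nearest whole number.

p₁ = 0.605, p₀ = 0.102.
PN = (p₁ − p₀)/p₁ = (0.605 − 0.102) / 0.605 ≈ 0.83140.
Attributable cases ≈ PN × (exposed cases) = 0.83140 × 1686 ≈ 1401.75.

about 1402 cases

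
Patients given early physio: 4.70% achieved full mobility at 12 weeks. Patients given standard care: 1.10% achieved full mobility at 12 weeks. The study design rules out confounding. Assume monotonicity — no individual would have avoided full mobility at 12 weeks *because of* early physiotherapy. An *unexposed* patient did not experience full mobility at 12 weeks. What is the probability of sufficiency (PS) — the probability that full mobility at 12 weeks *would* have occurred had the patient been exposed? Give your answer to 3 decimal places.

p₁ = 0.047, p₀ = 0.011.
Under exogeneity and monotonicity, PS = (p₁ − p₀) / (1 − p₀).
PS = (0.047 − 0.011) / (1 − 0.011) = 0.036 / 0.989 ≈ 0.0364

PS ≈ 0.036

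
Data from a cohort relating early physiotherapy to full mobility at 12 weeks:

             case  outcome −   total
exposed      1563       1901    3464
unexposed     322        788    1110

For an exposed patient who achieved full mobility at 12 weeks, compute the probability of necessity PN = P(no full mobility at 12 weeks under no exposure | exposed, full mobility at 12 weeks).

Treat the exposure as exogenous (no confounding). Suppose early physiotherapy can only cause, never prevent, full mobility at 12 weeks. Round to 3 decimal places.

PN ≈ 0.357

p₁ = P(outcome | exposed) = 1563/3464 = 0.45121
p₀ = P(outcome | unexposed) = 322/1110 = 0.29009
Under exogeneity and monotonicity, PN = (p₁ − p₀)/p₁.
PN = (0.45121 − 0.29009) / 0.45121 ≈ 0.3571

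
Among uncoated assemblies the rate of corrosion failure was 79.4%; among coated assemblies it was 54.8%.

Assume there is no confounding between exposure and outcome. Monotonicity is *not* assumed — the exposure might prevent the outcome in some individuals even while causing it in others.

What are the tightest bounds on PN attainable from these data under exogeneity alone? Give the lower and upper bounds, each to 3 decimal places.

p₁ = 0.794, p₀ = 0.548.
Under exogeneity alone the bounds on PN are max{0,(p₁−p₀)/p₁} ≤ PN ≤ min{1,(1−p₀)/p₁}.
  lower = (p₁ − p₀)/p₁ = 0.246 / 0.794 ≈ 0.3098
  upper = min{1, (1 − p₀)/p₁} = 0.452 / 0.794 ≈ 0.5693

0.310 ≤ PN ≤ 0.569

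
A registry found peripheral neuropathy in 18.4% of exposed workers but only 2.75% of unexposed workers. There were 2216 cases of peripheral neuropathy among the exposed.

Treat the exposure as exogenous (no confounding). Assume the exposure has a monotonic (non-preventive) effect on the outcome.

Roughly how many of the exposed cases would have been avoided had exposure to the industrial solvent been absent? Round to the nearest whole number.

about 1885 cases

p₁ = 0.184, p₀ = 0.0275.
PN = (p₁ − p₀)/p₁ = (0.184 − 0.0275) / 0.184 ≈ 0.85054.
Attributable cases ≈ PN × (exposed cases) = 0.85054 × 2216 ≈ 1884.80.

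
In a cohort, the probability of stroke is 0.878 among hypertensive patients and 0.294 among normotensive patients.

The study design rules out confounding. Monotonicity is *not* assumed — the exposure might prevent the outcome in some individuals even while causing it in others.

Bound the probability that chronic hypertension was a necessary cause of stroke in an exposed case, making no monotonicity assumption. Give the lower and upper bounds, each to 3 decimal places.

0.665 ≤ PN ≤ 0.804

Let p₁ = 0.878, p₀ = 0.294.
Under exogeneity alone the bounds on PN are max{0,(p₁−p₀)/p₁} ≤ PN ≤ min{1,(1−p₀)/p₁}.
  lower = (p₁ − p₀)/p₁ = 0.584 / 0.878 ≈ 0.6651
  upper = min{1, (1 − p₀)/p₁} = 0.706 / 0.878 ≈ 0.8041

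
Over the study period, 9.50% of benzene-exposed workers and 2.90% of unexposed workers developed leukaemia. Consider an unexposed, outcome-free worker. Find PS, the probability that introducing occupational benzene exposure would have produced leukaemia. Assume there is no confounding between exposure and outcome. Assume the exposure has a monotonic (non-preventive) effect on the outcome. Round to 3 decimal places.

PS ≈ 0.068

p₁ = 0.095, p₀ = 0.029.
Under exogeneity and monotonicity, PS = (p₁ − p₀) / (1 − p₀).
PS = (0.095 − 0.029) / (1 − 0.029) = 0.066 / 0.971 ≈ 0.0680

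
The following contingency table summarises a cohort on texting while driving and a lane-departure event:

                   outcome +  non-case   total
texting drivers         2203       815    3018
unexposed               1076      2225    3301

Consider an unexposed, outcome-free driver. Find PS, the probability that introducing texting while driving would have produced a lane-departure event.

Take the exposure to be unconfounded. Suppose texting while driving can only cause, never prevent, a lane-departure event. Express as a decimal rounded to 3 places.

PS ≈ 0.599

p₁ = P(outcome | exposed) = 2203/3018 = 0.72995
p₀ = P(outcome | unexposed) = 1076/3301 = 0.32596
Under exogeneity and monotonicity, PS = (p₁ − p₀)/(1 − p₀).
PS = (0.72995 − 0.32596) / 0.67404 ≈ 0.5994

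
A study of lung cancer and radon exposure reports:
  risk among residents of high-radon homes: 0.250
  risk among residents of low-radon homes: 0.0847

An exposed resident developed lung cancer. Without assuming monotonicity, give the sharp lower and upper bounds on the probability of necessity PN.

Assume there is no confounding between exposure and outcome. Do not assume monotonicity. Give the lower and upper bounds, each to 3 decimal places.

Let p₁ = 0.25, p₀ = 0.0847.
Under exogeneity alone the bounds on PN are max{0,(p₁−p₀)/p₁} ≤ PN ≤ min{1,(1−p₀)/p₁}.
  lower = (p₁ − p₀)/p₁ = 0.1653 / 0.25 ≈ 0.6612
  upper = min{1, (1 − p₀)/p₁} = 0.9153 / 0.25 ≈ 3.6612 → capped at 1

0.661 ≤ PN ≤ 1.000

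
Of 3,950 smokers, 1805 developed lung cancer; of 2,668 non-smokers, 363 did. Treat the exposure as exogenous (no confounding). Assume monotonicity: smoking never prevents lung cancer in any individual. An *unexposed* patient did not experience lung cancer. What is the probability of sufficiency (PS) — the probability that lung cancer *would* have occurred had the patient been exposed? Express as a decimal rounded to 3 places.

PS ≈ 0.371

p₁ = P(outcome | exposed) = 1805/3950 = 0.45696
p₀ = P(outcome | unexposed) = 363/2668 = 0.13606
Under exogeneity and monotonicity, PS = (p₁ − p₀) / (1 − p₀).
PS = (0.45696 − 0.13606) / (1 − 0.13606) = 0.32091 / 0.86394 ≈ 0.3714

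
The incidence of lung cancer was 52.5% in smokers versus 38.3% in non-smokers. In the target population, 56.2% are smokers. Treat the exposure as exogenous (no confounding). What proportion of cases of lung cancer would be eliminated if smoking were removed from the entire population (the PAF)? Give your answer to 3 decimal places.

p₁ = 0.525, p₀ = 0.383.
Overall risk P(Y=1) = π·p₁ + (1−π)·p₀ = 0.562×0.525 + 0.438×0.383 = 0.4628.
Under exogeneity, PAF = [P(Y=1) − p₀] / P(Y=1).
PAF = (0.4628 − 0.383) / 0.4628 ≈ 0.1724

PAF ≈ 0.172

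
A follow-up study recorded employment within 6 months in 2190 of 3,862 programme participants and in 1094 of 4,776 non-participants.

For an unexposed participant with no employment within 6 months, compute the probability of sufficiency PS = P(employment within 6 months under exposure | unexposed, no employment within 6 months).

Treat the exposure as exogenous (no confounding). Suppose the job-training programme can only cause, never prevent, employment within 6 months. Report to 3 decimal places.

PS ≈ 0.438

p₁ = P(outcome | exposed) = 2190/3862 = 0.56706
p₀ = P(outcome | unexposed) = 1094/4776 = 0.22906
Under exogeneity and monotonicity, PS = (p₁ − p₀) / (1 − p₀).
PS = (0.56706 − 0.22906) / (1 − 0.22906) = 0.338 / 0.77094 ≈ 0.4384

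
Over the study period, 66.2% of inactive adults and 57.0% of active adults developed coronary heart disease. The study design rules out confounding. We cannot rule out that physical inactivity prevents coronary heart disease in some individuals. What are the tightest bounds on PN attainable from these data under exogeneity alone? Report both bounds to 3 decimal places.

0.139 ≤ PN ≤ 0.650

p₁ = 0.662, p₀ = 0.57.
Under exogeneity alone the bounds on PN are max{0,(p₁−p₀)/p₁} ≤ PN ≤ min{1,(1−p₀)/p₁}.
  lower = (p₁ − p₀)/p₁ = 0.092 / 0.662 ≈ 0.1390
  upper = min{1, (1 − p₀)/p₁} = 0.43 / 0.662 ≈ 0.6495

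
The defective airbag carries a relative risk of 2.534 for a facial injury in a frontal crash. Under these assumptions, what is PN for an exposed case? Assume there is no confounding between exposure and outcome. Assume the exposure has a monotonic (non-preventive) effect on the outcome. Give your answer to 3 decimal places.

Under exogeneity and monotonicity, PN = (RR − 1) / RR = 1 − 1/RR.
PN = (2.534 − 1) / 2.534 = 1.534 / 2.534 ≈ 0.6054

PN ≈ 0.605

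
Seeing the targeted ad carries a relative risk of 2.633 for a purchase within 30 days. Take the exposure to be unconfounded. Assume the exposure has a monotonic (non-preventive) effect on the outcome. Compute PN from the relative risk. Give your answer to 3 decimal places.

Under exogeneity and monotonicity, PN = (RR − 1) / RR = 1 − 1/RR.
PN = (2.633 − 1) / 2.633 = 1.633 / 2.633 ≈ 0.6202

PN ≈ 0.620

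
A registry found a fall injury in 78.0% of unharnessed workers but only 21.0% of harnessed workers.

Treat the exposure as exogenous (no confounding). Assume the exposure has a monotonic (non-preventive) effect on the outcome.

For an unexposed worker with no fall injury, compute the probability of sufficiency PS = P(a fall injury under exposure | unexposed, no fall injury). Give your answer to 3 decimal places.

PS ≈ 0.722

p₁ = 0.78, p₀ = 0.21.
Under exogeneity and monotonicity, PS = (p₁ − p₀) / (1 − p₀).
PS = (0.78 − 0.21) / (1 − 0.21) = 0.57 / 0.79 ≈ 0.7215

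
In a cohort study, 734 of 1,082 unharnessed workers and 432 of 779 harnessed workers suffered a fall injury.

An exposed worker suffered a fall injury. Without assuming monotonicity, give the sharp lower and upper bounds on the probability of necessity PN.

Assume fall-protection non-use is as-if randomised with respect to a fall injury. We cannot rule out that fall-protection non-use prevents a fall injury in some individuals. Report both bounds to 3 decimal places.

p₁ = P(outcome | exposed) = 734/1082 = 0.67837
p₀ = P(outcome | unexposed) = 432/779 = 0.55456
Under exogeneity alone the bounds on PN are max{0,(p₁−p₀)/p₁} ≤ PN ≤ min{1,(1−p₀)/p₁}.
  lower = (p₁ − p₀)/p₁ = 0.12382 / 0.67837 ≈ 0.1825
  upper = min{1, (1 − p₀)/p₁} = 0.44544 / 0.67837 ≈ 0.6566

0.183 ≤ PN ≤ 0.657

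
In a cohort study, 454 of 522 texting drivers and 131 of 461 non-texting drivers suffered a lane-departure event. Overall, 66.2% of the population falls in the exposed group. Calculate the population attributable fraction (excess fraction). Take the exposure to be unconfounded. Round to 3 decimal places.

p₁ = P(outcome | exposed) = 454/522 = 0.86973
p₀ = P(outcome | unexposed) = 131/461 = 0.28416
Overall risk P(Y=1) = π·p₁ + (1−π)·p₀ = 0.662×0.86973 + 0.338×0.28416 = 0.67181.
Under exogeneity, PAF = [P(Y=1) − p₀] / P(Y=1).
PAF = (0.67181 − 0.28416) / 0.67181 ≈ 0.5770

PAF ≈ 0.577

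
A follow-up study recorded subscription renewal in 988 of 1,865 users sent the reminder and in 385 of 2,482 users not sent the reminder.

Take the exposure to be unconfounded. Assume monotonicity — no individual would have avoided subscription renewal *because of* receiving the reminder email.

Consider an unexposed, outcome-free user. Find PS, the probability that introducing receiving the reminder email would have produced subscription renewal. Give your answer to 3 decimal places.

p₁ = P(outcome | exposed) = 988/1865 = 0.52976
p₀ = P(outcome | unexposed) = 385/2482 = 0.15512
Under exogeneity and monotonicity, PS = (p₁ − p₀) / (1 − p₀).
PS = (0.52976 − 0.15512) / (1 − 0.15512) = 0.37464 / 0.84488 ≈ 0.4434

PS ≈ 0.443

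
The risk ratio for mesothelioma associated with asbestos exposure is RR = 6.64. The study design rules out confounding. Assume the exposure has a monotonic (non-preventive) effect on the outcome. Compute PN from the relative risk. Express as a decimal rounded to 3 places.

Under exogeneity and monotonicity, PN = (RR − 1) / RR = 1 − 1/RR.
PN = (6.64 − 1) / 6.64 = 5.64 / 6.64 ≈ 0.8494

PN ≈ 0.849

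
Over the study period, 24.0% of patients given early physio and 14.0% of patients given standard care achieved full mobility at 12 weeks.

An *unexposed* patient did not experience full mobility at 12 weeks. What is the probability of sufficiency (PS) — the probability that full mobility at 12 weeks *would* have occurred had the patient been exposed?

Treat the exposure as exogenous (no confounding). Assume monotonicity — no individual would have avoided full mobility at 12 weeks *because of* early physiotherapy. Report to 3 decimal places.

p₁ = 0.24, p₀ = 0.14.
Under exogeneity and monotonicity, PS = (p₁ − p₀) / (1 − p₀).
PS = (0.24 − 0.14) / (1 − 0.14) = 0.1 / 0.86 ≈ 0.1163

PS ≈ 0.116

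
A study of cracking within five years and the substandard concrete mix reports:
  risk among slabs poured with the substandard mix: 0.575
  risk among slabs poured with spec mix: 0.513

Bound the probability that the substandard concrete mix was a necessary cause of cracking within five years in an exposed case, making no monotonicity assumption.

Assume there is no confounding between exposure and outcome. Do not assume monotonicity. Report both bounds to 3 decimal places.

0.108 ≤ PN ≤ 0.847

Let p₁ = 0.575, p₀ = 0.513.
Under exogeneity alone the bounds on PN are max{0,(p₁−p₀)/p₁} ≤ PN ≤ min{1,(1−p₀)/p₁}.
  lower = (p₁ − p₀)/p₁ = 0.062 / 0.575 ≈ 0.1078
  upper = min{1, (1 − p₀)/p₁} = 0.487 / 0.575 ≈ 0.8470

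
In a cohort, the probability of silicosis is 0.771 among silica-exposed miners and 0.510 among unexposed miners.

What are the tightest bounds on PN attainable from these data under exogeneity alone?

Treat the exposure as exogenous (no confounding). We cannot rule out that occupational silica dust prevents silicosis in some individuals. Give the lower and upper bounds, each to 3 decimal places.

0.339 ≤ PN ≤ 0.636

Let p₁ = 0.771, p₀ = 0.51.
Under exogeneity alone the bounds on PN are max{0,(p₁−p₀)/p₁} ≤ PN ≤ min{1,(1−p₀)/p₁}.
  lower = (p₁ − p₀)/p₁ = 0.261 / 0.771 ≈ 0.3385
  upper = min{1, (1 − p₀)/p₁} = 0.49 / 0.771 ≈ 0.6355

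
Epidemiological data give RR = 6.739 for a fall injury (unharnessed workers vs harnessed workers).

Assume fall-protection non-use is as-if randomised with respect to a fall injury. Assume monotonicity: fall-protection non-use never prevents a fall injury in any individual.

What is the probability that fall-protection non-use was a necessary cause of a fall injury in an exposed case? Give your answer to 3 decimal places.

PN ≈ 0.852

Under exogeneity and monotonicity, PN = (RR − 1) / RR = 1 − 1/RR.
PN = (6.739 − 1) / 6.739 = 5.739 / 6.739 ≈ 0.8516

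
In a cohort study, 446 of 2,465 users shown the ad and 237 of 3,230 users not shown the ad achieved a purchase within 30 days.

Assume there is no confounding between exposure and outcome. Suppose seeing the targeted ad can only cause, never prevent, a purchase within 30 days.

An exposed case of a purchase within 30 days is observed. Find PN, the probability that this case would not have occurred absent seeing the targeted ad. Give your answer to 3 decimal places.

PN ≈ 0.594

p₁ = P(outcome | exposed) = 446/2465 = 0.18093
p₀ = P(outcome | unexposed) = 237/3230 = 0.073375
Under exogeneity and monotonicity, PN = (p₁ − p₀) / p₁.
PN = (0.18093 − 0.073375) / 0.18093 = 0.10756 / 0.18093 ≈ 0.5945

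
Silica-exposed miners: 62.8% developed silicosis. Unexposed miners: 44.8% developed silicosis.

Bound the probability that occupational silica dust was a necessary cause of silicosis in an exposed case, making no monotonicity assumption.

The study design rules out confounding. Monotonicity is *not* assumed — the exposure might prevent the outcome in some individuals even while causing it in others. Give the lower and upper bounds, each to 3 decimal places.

p₁ = 0.628, p₀ = 0.448.
Under exogeneity alone the bounds on PN are max{0,(p₁−p₀)/p₁} ≤ PN ≤ min{1,(1−p₀)/p₁}.
  lower = (p₁ − p₀)/p₁ = 0.18 / 0.628 ≈ 0.2866
  upper = min{1, (1 − p₀)/p₁} = 0.552 / 0.628 ≈ 0.8790

0.287 ≤ PN ≤ 0.879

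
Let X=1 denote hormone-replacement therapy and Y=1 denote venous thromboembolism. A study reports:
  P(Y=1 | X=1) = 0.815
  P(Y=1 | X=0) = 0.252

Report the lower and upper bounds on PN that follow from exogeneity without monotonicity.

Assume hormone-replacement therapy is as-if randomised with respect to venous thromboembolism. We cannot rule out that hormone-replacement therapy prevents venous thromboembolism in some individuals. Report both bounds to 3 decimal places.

0.691 ≤ PN ≤ 0.918

Let p₁ = 0.815, p₀ = 0.252.
Under exogeneity alone the bounds on PN are max{0,(p₁−p₀)/p₁} ≤ PN ≤ min{1,(1−p₀)/p₁}.
  lower = (p₁ − p₀)/p₁ = 0.563 / 0.815 ≈ 0.6908
  upper = min{1, (1 − p₀)/p₁} = 0.748 / 0.815 ≈ 0.9178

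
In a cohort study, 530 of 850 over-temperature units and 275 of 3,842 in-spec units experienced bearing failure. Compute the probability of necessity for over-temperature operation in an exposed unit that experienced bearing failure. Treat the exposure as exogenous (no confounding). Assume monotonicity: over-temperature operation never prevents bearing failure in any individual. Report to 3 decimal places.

p₁ = P(outcome | exposed) = 530/850 = 0.62353
p₀ = P(outcome | unexposed) = 275/3842 = 0.071577
Under exogeneity and monotonicity, PN = (p₁ − p₀) / p₁.
PN = (0.62353 − 0.071577) / 0.62353 = 0.55195 / 0.62353 ≈ 0.8852

PN ≈ 0.885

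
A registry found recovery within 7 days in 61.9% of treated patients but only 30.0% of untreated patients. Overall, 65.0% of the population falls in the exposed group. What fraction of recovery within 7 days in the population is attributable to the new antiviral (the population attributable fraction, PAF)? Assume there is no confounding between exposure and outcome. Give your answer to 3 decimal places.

PAF ≈ 0.409

p₁ = 0.619, p₀ = 0.3.
Overall risk P(Y=1) = π·p₁ + (1−π)·p₀ = 0.65×0.619 + 0.35×0.3 = 0.50735.
Under exogeneity, PAF = [P(Y=1) − p₀] / P(Y=1).
PAF = (0.50735 − 0.3) / 0.50735 ≈ 0.4087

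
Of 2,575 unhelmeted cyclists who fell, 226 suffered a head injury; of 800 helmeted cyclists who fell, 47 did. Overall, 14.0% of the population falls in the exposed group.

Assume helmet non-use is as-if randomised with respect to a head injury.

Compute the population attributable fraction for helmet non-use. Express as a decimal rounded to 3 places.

p₁ = P(outcome | exposed) = 226/2575 = 0.087767
p₀ = P(outcome | unexposed) = 47/800 = 0.05875
Overall risk P(Y=1) = π·p₁ + (1−π)·p₀ = 0.14×0.087767 + 0.86×0.05875 = 0.062812.
Under exogeneity, PAF = [P(Y=1) − p₀] / P(Y=1).
PAF = (0.062812 − 0.05875) / 0.062812 ≈ 0.0647

PAF ≈ 0.065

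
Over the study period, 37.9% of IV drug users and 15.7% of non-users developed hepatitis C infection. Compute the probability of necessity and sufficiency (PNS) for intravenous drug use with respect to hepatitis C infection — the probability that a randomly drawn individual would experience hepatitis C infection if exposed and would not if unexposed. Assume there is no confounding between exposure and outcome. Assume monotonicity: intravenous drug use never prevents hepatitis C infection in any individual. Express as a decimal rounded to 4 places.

p₁ = 0.379, p₀ = 0.157.
Under exogeneity and monotonicity, PNS = p₁ − p₀.
PNS = 0.379 − 0.157 = 0.222

PNS ≈ 0.2220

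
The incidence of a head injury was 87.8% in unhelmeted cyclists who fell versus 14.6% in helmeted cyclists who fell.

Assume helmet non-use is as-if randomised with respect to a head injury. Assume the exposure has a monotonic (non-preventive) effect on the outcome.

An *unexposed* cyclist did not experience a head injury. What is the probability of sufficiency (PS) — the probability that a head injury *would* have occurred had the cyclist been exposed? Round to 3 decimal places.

p₁ = 0.878, p₀ = 0.146.
Under exogeneity and monotonicity, PS = (p₁ − p₀) / (1 − p₀).
PS = (0.878 − 0.146) / (1 − 0.146) = 0.732 / 0.854 ≈ 0.8571

PS ≈ 0.857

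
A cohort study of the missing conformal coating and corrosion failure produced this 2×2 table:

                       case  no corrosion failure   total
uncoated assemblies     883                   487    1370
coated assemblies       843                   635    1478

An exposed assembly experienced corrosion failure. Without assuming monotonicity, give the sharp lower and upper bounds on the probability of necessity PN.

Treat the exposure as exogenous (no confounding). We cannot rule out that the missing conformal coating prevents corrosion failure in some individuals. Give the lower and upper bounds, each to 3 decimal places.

0.115 ≤ PN ≤ 0.667

p₁ = P(outcome | exposed) = 883/1370 = 0.64453
p₀ = P(outcome | unexposed) = 843/1478 = 0.57037
Under exogeneity alone the bounds on PN are max{0,(p₁−p₀)/p₁} ≤ PN ≤ min{1,(1−p₀)/p₁}.
  lower = (p₁ − p₀)/p₁ = 0.07416 / 0.64453 ≈ 0.1151
  upper = min{1, (1 − p₀)/p₁} = 0.42963 / 0.64453 ≈ 0.6666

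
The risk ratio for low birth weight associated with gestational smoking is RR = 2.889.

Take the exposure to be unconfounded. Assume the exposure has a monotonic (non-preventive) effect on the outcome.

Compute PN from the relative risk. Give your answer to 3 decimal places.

PN ≈ 0.654

Under exogeneity and monotonicity, PN = (RR − 1) / RR = 1 − 1/RR.
PN = (2.889 − 1) / 2.889 = 1.889 / 2.889 ≈ 0.6539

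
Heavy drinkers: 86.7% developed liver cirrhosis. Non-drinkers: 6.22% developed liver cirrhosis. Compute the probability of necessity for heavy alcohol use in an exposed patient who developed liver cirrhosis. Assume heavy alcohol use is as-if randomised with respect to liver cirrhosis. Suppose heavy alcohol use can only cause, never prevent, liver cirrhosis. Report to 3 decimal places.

p₁ = 0.867, p₀ = 0.0622.
Under exogeneity and monotonicity, PN = (p₁ − p₀) / p₁.
PN = (0.867 − 0.0622) / 0.867 = 0.8048 / 0.867 ≈ 0.9283

PN ≈ 0.928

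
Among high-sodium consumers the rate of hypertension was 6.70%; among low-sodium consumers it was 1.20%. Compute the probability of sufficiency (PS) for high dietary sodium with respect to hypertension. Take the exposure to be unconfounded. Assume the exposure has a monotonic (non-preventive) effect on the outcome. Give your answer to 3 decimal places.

PS ≈ 0.056

p₁ = 0.067, p₀ = 0.012.
Under exogeneity and monotonicity, PS = (p₁ − p₀) / (1 − p₀).
PS = (0.067 − 0.012) / (1 − 0.012) = 0.055 / 0.988 ≈ 0.0557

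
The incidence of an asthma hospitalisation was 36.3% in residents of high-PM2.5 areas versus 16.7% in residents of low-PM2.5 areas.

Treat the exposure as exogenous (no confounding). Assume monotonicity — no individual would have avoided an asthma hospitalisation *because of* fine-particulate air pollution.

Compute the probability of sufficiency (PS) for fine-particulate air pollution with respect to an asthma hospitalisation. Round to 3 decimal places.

PS ≈ 0.235

p₁ = 0.363, p₀ = 0.167.
Under exogeneity and monotonicity, PS = (p₁ − p₀) / (1 − p₀).
PS = (0.363 − 0.167) / (1 − 0.167) = 0.196 / 0.833 ≈ 0.2353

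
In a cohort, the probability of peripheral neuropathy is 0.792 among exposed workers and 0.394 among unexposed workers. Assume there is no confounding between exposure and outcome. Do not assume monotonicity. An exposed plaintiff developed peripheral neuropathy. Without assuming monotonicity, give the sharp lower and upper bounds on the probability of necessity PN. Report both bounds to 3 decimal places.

0.503 ≤ PN ≤ 0.765

Let p₁ = 0.792, p₀ = 0.394.
Under exogeneity alone the bounds on PN are max{0,(p₁−p₀)/p₁} ≤ PN ≤ min{1,(1−p₀)/p₁}.
  lower = (p₁ − p₀)/p₁ = 0.398 / 0.792 ≈ 0.5025
  upper = min{1, (1 − p₀)/p₁} = 0.606 / 0.792 ≈ 0.7652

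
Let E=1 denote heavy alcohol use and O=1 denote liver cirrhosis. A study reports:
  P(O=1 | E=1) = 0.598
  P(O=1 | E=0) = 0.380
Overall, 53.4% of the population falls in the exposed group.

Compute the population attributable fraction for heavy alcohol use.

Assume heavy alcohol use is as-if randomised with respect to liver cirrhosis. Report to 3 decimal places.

Let p₁ = 0.598, p₀ = 0.38.
Overall risk P(Y=1) = π·p₁ + (1−π)·p₀ = 0.534×0.598 + 0.466×0.38 = 0.49641.
Under exogeneity, PAF = [P(Y=1) − p₀] / P(Y=1).
PAF = (0.49641 − 0.38) / 0.49641 ≈ 0.2345

PAF ≈ 0.235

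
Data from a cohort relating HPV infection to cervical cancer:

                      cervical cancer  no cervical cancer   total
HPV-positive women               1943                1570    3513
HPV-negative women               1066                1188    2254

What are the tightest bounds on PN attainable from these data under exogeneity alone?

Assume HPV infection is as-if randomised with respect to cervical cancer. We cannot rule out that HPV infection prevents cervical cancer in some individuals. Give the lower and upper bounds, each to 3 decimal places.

0.145 ≤ PN ≤ 0.953

p₁ = P(outcome | exposed) = 1943/3513 = 0.55309
p₀ = P(outcome | unexposed) = 1066/2254 = 0.47294
Under exogeneity alone the bounds on PN are max{0,(p₁−p₀)/p₁} ≤ PN ≤ min{1,(1−p₀)/p₁}.
  lower = (p₁ − p₀)/p₁ = 0.080152 / 0.55309 ≈ 0.1449
  upper = min{1, (1 − p₀)/p₁} = 0.52706 / 0.55309 ≈ 0.9529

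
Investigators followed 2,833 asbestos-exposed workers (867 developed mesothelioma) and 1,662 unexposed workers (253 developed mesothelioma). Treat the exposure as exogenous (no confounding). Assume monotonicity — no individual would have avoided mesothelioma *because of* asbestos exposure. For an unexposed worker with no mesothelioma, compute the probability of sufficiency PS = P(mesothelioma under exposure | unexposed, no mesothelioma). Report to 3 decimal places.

p₁ = P(outcome | exposed) = 867/2833 = 0.30604
p₀ = P(outcome | unexposed) = 253/1662 = 0.15223
Under exogeneity and monotonicity, PS = (p₁ − p₀) / (1 − p₀).
PS = (0.30604 − 0.15223) / (1 − 0.15223) = 0.15381 / 0.84777 ≈ 0.1814

PS ≈ 0.181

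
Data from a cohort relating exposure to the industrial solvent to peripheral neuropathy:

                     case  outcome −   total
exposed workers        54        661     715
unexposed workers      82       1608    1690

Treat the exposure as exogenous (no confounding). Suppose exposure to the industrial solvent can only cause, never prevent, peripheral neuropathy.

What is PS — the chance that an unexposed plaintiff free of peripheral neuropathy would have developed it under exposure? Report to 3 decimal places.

p₁ = P(outcome | exposed) = 54/715 = 0.075524
p₀ = P(outcome | unexposed) = 82/1690 = 0.048521
Under exogeneity and monotonicity, PS = (p₁ − p₀)/(1 − p₀).
PS = (0.075524 − 0.048521) / 0.95148 ≈ 0.0284

PS ≈ 0.028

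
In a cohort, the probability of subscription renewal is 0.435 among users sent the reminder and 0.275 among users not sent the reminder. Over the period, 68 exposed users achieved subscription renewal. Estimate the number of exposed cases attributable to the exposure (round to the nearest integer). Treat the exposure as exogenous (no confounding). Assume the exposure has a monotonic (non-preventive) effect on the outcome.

about 25 cases

Let p₁ = 0.435, p₀ = 0.275.
PN = (p₁ − p₀)/p₁ = (0.435 − 0.275) / 0.435 ≈ 0.36782.
Attributable cases ≈ PN × (exposed cases) = 0.36782 × 68 ≈ 25.01.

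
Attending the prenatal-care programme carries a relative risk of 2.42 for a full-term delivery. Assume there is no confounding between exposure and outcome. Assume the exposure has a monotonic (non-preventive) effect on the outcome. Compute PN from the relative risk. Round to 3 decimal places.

PN ≈ 0.587

Under exogeneity and monotonicity, PN = (RR − 1) / RR = 1 − 1/RR.
PN = (2.42 − 1) / 2.42 = 1.42 / 2.42 ≈ 0.5868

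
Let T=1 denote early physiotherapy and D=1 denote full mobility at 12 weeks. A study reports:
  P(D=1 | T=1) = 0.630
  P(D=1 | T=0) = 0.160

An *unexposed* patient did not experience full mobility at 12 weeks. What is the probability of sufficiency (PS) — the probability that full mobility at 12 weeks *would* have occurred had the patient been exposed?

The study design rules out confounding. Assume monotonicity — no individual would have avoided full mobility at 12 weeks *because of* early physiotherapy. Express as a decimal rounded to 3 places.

PS ≈ 0.560

Let p₁ = 0.63, p₀ = 0.16.
Under exogeneity and monotonicity, PS = (p₁ − p₀) / (1 − p₀).
PS = (0.63 − 0.16) / (1 − 0.16) = 0.47 / 0.84 ≈ 0.5595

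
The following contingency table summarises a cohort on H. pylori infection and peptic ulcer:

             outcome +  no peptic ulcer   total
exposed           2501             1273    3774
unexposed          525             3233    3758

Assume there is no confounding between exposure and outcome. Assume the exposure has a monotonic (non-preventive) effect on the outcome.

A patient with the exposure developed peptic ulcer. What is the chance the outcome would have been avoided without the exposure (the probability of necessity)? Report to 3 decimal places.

p₁ = P(outcome | exposed) = 2501/3774 = 0.66269
p₀ = P(outcome | unexposed) = 525/3758 = 0.1397
Under exogeneity and monotonicity, PN = (p₁ − p₀)/p₁.
PN = (0.66269 − 0.1397) / 0.66269 ≈ 0.7892

PN ≈ 0.789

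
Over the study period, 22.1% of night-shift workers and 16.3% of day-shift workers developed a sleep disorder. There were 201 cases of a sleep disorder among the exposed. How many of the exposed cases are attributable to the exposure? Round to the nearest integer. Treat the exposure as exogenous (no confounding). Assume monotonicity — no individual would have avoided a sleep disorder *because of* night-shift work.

about 53 cases

p₁ = 0.221, p₀ = 0.163.
PN = (p₁ − p₀)/p₁ = (0.221 − 0.163) / 0.221 ≈ 0.26244.
Attributable cases ≈ PN × (exposed cases) = 0.26244 × 201 ≈ 52.75.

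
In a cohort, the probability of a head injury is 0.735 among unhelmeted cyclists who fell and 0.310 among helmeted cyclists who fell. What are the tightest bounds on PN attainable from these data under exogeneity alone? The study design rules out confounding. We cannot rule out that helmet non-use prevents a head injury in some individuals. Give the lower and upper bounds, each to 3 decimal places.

0.578 ≤ PN ≤ 0.939

Let p₁ = 0.735, p₀ = 0.31.
Under exogeneity alone the bounds on PN are max{0,(p₁−p₀)/p₁} ≤ PN ≤ min{1,(1−p₀)/p₁}.
  lower = (p₁ − p₀)/p₁ = 0.425 / 0.735 ≈ 0.5782
  upper = min{1, (1 − p₀)/p₁} = 0.69 / 0.735 ≈ 0.9388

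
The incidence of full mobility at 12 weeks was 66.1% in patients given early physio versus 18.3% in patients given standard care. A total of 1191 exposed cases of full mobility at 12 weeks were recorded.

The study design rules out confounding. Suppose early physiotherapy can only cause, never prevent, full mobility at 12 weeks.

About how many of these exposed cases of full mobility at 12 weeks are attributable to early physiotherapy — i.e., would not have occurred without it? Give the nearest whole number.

p₁ = 0.661, p₀ = 0.183.
PN = (p₁ − p₀)/p₁ = (0.661 − 0.183) / 0.661 ≈ 0.72315.
Attributable cases ≈ PN × (exposed cases) = 0.72315 × 1191 ≈ 861.27.

about 861 cases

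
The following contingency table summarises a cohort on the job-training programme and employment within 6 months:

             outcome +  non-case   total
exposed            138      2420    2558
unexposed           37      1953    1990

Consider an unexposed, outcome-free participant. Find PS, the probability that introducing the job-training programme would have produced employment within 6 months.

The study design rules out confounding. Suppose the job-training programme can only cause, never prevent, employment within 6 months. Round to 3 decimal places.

p₁ = P(outcome | exposed) = 138/2558 = 0.053948
p₀ = P(outcome | unexposed) = 37/1990 = 0.018593
Under exogeneity and monotonicity, PS = (p₁ − p₀) / (1 − p₀).
PS = (0.053948 − 0.018593) / (1 − 0.018593) = 0.035355 / 0.98141 ≈ 0.0360

PS ≈ 0.036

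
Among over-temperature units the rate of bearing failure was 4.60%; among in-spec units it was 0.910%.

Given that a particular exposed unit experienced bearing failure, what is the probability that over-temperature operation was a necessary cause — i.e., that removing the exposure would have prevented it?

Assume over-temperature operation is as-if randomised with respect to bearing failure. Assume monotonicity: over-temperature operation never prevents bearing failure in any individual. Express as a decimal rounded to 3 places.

p₁ = 0.046, p₀ = 0.0091.
Under exogeneity and monotonicity, PN = (p₁ − p₀) / p₁.
PN = (0.046 − 0.0091) / 0.046 = 0.0369 / 0.046 ≈ 0.8022

PN ≈ 0.802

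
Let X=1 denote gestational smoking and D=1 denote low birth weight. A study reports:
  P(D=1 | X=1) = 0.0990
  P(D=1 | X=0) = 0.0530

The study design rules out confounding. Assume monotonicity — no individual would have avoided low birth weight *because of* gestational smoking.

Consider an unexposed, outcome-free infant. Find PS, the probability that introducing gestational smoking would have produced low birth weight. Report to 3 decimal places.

PS ≈ 0.049

Let p₁ = 0.099, p₀ = 0.053.
Under exogeneity and monotonicity, PS = (p₁ − p₀) / (1 − p₀).
PS = (0.099 − 0.053) / (1 − 0.053) = 0.046 / 0.947 ≈ 0.0486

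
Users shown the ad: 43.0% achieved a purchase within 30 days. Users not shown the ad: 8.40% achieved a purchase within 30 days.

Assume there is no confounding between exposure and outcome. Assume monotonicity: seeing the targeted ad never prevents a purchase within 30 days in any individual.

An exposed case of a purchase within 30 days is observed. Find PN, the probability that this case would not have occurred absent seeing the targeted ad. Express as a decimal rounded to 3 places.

PN ≈ 0.805

p₁ = 0.43, p₀ = 0.084.
Under exogeneity and monotonicity, PN = (p₁ − p₀) / p₁.
PN = (0.43 − 0.084) / 0.43 = 0.346 / 0.43 ≈ 0.8047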